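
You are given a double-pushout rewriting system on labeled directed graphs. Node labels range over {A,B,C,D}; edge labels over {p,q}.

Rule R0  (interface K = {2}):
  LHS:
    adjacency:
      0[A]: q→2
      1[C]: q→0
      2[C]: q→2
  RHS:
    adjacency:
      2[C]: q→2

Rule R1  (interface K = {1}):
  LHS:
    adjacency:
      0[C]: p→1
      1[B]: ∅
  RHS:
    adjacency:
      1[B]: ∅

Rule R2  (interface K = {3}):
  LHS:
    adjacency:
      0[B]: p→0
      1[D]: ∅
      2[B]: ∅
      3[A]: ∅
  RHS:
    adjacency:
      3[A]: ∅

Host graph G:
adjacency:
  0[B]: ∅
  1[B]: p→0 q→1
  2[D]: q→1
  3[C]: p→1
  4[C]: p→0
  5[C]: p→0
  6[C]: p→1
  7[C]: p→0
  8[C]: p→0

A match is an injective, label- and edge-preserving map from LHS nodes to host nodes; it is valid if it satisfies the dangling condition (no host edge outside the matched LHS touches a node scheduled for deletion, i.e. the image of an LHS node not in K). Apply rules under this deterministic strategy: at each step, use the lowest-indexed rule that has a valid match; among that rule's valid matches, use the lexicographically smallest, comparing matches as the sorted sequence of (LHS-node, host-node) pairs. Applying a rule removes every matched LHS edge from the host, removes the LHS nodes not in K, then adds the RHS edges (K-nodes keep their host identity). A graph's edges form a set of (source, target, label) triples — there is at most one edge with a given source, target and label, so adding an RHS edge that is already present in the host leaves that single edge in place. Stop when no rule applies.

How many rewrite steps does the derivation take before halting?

Answer: 6

Derivation:
start.  V:9 E:9  edges: 1-p->0 1-q->1 2-q->1 3-p->1 4-p->0 5-p->0 6-p->1 7-p->0 8-p->0
1. fire R1 via {0↦3, 1↦1}  →  V:8 E:8  edges: 1-p->0 1-q->1 2-q->1 4-p->0 5-p->0 6-p->1 7-p->0 8-p->0
2. fire R1 via {0↦4, 1↦0}  →  V:7 E:7  edges: 1-p->0 1-q->1 2-q->1 5-p->0 6-p->1 7-p->0 8-p->0
3. fire R1 via {0↦5, 1↦0}  →  V:6 E:6  edges: 1-p->0 1-q->1 2-q->1 6-p->1 7-p->0 8-p->0
4. fire R1 via {0↦6, 1↦1}  →  V:5 E:5  edges: 1-p->0 1-q->1 2-q->1 7-p->0 8-p->0
5. fire R1 via {0↦7, 1↦0}  →  V:4 E:4  edges: 1-p->0 1-q->1 2-q->1 8-p->0
6. fire R1 via {0↦8, 1↦0}  →  V:3 E:3  edges: 1-p->0 1-q->1 2-q->1
halt: no rule applies after step 6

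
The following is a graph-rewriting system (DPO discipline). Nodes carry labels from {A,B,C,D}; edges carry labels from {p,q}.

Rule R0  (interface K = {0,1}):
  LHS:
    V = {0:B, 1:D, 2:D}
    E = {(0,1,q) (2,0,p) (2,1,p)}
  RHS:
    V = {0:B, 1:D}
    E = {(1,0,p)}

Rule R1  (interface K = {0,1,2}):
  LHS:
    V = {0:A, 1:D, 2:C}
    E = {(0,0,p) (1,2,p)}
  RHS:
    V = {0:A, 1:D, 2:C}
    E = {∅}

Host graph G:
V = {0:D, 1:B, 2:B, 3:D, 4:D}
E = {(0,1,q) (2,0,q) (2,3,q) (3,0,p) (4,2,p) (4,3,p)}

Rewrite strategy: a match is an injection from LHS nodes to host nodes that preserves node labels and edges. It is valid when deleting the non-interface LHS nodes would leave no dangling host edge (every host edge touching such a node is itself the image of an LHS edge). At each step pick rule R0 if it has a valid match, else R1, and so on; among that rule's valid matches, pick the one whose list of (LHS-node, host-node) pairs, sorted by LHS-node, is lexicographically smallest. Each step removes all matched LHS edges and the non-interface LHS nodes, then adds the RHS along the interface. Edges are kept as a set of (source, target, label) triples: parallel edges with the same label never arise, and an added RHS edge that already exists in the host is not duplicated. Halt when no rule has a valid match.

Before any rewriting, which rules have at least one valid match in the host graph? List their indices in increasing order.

Answer: [R0]

Steps:
R0: 1 valid match — {0↦2, 1↦3, 2↦4}
R1: no valid match — LHS pattern not found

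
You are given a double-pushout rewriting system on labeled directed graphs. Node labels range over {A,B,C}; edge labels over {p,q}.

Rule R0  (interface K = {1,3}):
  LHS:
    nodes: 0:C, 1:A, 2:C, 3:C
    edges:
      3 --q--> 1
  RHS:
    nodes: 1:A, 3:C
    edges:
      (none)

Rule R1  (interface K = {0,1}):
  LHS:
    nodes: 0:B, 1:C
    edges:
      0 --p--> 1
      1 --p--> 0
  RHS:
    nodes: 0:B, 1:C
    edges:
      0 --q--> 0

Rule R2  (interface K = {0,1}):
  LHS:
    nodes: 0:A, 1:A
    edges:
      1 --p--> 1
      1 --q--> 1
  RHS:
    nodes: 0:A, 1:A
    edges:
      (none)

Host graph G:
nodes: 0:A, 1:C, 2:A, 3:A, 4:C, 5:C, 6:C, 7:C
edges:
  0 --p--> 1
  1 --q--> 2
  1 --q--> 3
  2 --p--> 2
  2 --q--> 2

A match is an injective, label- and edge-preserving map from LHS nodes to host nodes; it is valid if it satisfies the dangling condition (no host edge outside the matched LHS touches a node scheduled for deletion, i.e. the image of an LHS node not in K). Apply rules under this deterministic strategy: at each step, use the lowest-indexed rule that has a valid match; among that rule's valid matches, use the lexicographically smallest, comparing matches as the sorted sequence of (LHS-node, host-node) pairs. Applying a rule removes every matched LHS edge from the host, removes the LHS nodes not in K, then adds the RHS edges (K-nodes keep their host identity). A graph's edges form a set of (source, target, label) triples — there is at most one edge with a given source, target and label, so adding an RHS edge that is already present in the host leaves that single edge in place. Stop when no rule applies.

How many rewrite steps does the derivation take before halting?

Answer: 3

Steps:
initial: |V|=8 |E|=5  E = 0-p->1 1-q->2 1-q->3 2-p->2 2-q->2
step 1: apply R0 at {0↦4, 1↦2, 2↦5, 3↦1}  → |V|=6 |E|=4  E = 0-p->1 1-q->3 2-p->2 2-q->2
step 2: apply R0 at {0↦6, 1↦3, 2↦7, 3↦1}  → |V|=4 |E|=3  E = 0-p->1 2-p->2 2-q->2
step 3: apply R2 at {0↦0, 1↦2}  → |V|=4 |E|=1  E = 0-p->1
normal form: no rule applies after step 3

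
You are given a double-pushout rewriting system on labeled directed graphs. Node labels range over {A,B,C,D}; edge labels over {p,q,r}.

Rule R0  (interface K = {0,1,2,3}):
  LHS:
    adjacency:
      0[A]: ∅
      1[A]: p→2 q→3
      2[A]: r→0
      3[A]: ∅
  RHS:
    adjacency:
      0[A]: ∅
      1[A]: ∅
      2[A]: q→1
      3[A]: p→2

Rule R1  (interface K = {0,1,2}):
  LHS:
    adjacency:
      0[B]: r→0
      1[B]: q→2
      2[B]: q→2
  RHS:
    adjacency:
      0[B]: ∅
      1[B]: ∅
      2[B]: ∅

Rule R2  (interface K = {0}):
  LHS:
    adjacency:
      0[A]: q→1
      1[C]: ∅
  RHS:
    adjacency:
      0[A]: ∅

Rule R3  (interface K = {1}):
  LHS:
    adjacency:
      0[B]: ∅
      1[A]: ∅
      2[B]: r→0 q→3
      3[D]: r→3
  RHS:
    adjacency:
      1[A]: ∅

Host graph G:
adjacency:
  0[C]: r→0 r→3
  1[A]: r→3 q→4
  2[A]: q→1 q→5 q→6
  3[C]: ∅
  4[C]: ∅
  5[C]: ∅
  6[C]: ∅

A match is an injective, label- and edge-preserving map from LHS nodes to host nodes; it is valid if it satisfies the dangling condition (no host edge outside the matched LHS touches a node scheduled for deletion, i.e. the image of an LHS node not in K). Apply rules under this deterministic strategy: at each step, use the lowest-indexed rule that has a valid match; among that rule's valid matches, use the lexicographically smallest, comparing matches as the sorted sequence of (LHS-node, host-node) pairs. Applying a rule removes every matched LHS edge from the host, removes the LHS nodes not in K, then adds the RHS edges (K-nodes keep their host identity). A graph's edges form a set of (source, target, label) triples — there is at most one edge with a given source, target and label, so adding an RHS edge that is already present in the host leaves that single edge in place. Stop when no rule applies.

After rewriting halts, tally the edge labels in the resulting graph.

Answer: q:1 r:3

Derivation:
start.  V:7 E:7  edges: 0-r->0 0-r->3 1-r->3 1-q->4 2-q->1 2-q->5 2-q->6
1. fire R2 via {0↦1, 1↦4}  →  V:6 E:6  edges: 0-r->0 0-r->3 1-r->3 2-q->1 2-q->5 2-q->6
2. fire R2 via {0↦2, 1↦5}  →  V:5 E:5  edges: 0-r->0 0-r->3 1-r->3 2-q->1 2-q->6
3. fire R2 via {0↦2, 1↦6}  →  V:4 E:4  edges: 0-r->0 0-r->3 1-r->3 2-q->1
final graph: no rule applies after step 3
NF edges: [(0, 0, 'r'), (0, 3, 'r'), (1, 3, 'r'), (2, 1, 'q')]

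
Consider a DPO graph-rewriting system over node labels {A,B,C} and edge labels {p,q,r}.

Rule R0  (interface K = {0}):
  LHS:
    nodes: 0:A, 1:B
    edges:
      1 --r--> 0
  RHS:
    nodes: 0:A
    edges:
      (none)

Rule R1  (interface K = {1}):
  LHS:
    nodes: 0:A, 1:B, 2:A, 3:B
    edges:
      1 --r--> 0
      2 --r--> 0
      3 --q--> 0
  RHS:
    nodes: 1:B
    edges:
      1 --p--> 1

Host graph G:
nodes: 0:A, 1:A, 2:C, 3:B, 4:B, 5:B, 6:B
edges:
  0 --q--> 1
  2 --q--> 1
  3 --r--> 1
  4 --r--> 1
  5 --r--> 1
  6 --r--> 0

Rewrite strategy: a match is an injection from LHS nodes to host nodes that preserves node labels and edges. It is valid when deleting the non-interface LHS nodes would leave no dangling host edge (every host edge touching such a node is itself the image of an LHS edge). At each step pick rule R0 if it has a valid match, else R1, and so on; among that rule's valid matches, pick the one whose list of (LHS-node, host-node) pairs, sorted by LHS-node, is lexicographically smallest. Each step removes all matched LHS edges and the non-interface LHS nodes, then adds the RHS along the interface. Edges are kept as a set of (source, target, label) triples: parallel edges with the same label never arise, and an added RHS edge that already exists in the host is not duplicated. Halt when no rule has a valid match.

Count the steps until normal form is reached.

[0] host  ⇒  7 nodes, 6 edges  {0-q->1 2-q->1 3-r->1 4-r->1 5-r->1 6-r->0}
[1] R0 @ {0↦0, 1↦6}  ⇒  6 nodes, 5 edges  {0-q->1 2-q->1 3-r->1 4-r->1 5-r->1}
[2] R0 @ {0↦1, 1↦3}  ⇒  5 nodes, 4 edges  {0-q->1 2-q->1 4-r->1 5-r->1}
[3] R0 @ {0↦1, 1↦4}  ⇒  4 nodes, 3 edges  {0-q->1 2-q->1 5-r->1}
[4] R0 @ {0↦1, 1↦5}  ⇒  3 nodes, 2 edges  {0-q->1 2-q->1}
final graph: no rule applies after step 4

Answer: 4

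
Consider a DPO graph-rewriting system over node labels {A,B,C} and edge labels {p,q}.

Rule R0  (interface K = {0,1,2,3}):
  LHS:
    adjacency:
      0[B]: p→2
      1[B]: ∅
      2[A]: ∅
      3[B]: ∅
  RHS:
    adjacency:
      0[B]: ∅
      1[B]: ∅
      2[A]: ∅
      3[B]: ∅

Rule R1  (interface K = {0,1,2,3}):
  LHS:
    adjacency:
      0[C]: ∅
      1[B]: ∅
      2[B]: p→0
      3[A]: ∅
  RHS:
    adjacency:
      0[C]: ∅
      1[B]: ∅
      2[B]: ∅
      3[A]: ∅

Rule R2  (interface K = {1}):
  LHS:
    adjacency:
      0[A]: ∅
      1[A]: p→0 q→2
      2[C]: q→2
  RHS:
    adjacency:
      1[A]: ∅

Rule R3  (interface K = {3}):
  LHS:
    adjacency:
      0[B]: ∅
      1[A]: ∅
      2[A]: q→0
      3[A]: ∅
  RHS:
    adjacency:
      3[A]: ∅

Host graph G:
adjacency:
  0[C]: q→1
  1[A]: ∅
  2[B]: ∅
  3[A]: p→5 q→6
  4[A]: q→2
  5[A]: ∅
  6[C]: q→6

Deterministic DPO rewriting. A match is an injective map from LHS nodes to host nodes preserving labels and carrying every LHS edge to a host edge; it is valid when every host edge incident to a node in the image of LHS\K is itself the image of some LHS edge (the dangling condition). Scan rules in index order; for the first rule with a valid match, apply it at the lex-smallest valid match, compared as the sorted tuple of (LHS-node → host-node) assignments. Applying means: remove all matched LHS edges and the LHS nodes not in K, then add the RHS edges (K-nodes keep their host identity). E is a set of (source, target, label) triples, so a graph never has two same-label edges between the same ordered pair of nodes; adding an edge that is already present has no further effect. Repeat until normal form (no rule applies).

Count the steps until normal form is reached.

initial: |V|=7 |E|=5  E = 0-q->1 3-p->5 3-q->6 4-q->2 6-q->6
step 1: apply R2 at {0↦5, 1↦3, 2↦6}  → |V|=5 |E|=2  E = 0-q->1 4-q->2
step 2: apply R3 at {0↦2, 1↦3, 2↦4, 3↦1}  → |V|=2 |E|=1  E = 0-q->1
final graph: no rule applies after step 2

Answer: 2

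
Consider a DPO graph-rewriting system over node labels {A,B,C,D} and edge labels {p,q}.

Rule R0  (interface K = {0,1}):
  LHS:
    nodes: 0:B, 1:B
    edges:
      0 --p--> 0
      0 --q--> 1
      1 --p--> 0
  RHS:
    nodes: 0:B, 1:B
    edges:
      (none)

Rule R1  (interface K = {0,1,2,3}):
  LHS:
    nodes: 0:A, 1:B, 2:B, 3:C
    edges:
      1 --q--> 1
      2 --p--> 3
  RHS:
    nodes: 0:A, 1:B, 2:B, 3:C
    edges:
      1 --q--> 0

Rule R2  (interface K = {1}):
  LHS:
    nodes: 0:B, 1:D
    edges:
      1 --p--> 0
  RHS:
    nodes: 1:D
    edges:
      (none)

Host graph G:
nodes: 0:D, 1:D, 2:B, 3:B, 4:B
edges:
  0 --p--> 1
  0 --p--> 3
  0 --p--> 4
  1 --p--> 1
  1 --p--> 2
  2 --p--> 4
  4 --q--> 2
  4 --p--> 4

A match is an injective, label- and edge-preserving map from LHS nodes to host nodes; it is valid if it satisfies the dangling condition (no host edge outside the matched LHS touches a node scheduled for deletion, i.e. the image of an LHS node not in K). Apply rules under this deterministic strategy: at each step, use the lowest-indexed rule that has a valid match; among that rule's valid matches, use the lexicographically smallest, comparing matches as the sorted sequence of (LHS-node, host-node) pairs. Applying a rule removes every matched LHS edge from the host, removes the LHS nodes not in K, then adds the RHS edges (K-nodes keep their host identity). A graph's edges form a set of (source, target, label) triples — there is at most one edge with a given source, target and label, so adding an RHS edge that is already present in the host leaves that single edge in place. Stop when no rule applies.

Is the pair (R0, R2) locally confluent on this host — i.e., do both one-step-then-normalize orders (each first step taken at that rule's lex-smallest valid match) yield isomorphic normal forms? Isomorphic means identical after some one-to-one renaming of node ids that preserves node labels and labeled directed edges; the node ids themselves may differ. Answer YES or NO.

Answer: YES

Rewrite trace:
branch R0-first: apply at {0↦4, 1↦2} → |E|=5, then 3 more step(s) → NF |V|=2 |E|=2 V={0:D, 1:D} E=0-p->1 1-p->1
branch R2-first: apply at {0↦3, 1↦0} → |E|=7, then 3 more step(s) → NF |V|=2 |E|=2 V={0:D, 1:D} E=0-p->1 1-p->1
graphs isomorphic (equal up to label-preserving node renaming)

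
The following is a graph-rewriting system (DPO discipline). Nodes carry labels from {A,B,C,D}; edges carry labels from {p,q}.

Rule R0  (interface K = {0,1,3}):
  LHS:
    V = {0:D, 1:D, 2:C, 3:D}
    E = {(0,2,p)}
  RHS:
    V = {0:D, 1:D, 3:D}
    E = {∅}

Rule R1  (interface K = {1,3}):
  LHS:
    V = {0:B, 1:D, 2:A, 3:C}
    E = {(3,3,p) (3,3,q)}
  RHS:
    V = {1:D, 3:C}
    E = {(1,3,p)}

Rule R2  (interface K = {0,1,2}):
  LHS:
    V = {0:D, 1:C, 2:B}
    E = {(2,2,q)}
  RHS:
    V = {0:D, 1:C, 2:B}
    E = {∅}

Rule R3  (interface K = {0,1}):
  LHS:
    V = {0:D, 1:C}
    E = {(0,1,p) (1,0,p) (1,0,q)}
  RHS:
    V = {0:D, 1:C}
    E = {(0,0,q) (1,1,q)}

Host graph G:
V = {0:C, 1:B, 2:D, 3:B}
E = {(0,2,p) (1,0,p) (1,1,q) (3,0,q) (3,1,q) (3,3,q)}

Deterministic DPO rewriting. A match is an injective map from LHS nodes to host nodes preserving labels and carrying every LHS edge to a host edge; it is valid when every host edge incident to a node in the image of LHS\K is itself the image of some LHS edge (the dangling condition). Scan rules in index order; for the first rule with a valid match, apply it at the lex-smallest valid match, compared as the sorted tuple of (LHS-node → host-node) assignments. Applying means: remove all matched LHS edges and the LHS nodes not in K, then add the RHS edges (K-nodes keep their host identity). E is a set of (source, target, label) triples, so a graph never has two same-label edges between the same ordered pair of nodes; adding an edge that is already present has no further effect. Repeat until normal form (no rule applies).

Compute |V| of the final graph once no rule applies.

Answer: 4

Steps:
[0] host  ⇒  4 nodes, 6 edges  {0-p->2 1-p->0 1-q->1 3-q->0 3-q->1 3-q->3}
[1] R2 @ {0↦2, 1↦0, 2↦1}  ⇒  4 nodes, 5 edges  {0-p->2 1-p->0 3-q->0 3-q->1 3-q->3}
[2] R2 @ {0↦2, 1↦0, 2↦3}  ⇒  4 nodes, 4 edges  {0-p->2 1-p->0 3-q->0 3-q->1}
halt: no rule applies after step 2
NF nodes: {0:C, 1:B, 2:D, 3:B}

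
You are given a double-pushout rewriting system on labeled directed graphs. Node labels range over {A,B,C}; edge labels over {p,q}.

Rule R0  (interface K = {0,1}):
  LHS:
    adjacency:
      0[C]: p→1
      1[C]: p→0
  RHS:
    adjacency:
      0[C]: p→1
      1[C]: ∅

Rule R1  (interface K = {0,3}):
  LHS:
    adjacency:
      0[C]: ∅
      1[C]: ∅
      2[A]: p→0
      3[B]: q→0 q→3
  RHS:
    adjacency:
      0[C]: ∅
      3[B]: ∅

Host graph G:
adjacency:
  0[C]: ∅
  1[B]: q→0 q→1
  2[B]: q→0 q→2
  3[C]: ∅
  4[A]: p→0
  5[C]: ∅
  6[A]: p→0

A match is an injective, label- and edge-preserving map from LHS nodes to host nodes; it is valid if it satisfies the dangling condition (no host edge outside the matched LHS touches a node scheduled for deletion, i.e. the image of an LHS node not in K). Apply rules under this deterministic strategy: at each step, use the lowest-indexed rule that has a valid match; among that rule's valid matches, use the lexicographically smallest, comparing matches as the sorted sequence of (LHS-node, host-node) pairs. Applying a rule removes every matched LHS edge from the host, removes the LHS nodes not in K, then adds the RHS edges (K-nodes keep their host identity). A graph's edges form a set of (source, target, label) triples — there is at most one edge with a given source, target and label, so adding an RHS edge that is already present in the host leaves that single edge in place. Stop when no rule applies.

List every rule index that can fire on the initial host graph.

Answer: [R1]

Rewrite trace:
R0: no valid match — LHS pattern not found
R1: 8 valid matches — {0↦0, 1↦3, 2↦4, 3↦1}, {0↦0, 1↦3, 2↦4, 3↦2}, {0↦0, 1↦3, 2↦6, 3↦1} (+5 more)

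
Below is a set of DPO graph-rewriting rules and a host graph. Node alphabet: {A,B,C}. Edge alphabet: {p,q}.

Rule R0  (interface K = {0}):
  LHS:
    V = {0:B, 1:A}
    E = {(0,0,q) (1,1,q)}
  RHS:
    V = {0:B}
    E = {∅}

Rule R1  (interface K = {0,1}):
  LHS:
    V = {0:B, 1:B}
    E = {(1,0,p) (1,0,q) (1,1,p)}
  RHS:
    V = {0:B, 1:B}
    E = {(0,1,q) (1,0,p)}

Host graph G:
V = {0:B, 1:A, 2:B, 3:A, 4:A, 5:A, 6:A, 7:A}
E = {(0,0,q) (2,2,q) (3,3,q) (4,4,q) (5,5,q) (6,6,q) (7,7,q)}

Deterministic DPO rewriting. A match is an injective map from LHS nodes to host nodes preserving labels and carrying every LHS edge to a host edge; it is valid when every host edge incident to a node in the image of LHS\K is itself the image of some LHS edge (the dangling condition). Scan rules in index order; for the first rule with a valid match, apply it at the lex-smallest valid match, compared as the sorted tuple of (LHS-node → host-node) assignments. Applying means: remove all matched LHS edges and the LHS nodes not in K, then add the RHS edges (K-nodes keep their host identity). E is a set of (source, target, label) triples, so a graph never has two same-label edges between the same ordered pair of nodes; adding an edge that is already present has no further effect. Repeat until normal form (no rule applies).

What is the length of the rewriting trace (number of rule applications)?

initial: |V|=8 |E|=7  E = 0-q->0 2-q->2 3-q->3 4-q->4 5-q->5 6-q->6 7-q->7
step 1: apply R0 at {0↦0, 1↦3}  → |V|=7 |E|=5  E = 2-q->2 4-q->4 5-q->5 6-q->6 7-q->7
step 2: apply R0 at {0↦2, 1↦4}  → |V|=6 |E|=3  E = 5-q->5 6-q->6 7-q->7
halt: no rule applies after step 2

Answer: 2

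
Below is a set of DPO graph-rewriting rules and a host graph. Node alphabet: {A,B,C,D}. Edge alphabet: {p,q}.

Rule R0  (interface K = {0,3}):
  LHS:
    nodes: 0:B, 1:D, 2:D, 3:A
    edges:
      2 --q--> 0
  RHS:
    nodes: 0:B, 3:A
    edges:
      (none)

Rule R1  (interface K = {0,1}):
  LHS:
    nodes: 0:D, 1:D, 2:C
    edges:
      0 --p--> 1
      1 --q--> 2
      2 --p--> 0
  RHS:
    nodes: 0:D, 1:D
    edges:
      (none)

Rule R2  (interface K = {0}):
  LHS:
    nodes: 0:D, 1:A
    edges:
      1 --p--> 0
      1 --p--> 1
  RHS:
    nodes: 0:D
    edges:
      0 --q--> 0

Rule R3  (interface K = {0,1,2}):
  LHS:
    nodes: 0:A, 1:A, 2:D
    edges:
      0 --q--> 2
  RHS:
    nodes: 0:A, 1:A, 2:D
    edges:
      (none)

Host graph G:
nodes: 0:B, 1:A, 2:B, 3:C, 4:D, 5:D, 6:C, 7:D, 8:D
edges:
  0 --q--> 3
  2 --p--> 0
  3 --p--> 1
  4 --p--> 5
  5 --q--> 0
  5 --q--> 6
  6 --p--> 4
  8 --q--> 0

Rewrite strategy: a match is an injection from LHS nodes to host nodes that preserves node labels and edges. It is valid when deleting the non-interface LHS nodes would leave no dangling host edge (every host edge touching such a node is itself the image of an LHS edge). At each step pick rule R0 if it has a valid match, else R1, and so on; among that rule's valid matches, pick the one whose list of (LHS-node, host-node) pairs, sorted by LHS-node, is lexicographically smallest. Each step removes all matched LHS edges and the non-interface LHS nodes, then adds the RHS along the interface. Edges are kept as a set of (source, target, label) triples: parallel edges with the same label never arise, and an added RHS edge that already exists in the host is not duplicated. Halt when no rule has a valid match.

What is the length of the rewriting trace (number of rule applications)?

Answer: 3

Rewrite trace:
[0] host  ⇒  9 nodes, 8 edges  {0-q->3 2-p->0 3-p->1 4-p->5 5-q->0 5-q->6 6-p->4 8-q->0}
[1] R0 @ {0↦0, 1↦7, 2↦8, 3↦1}  ⇒  7 nodes, 7 edges  {0-q->3 2-p->0 3-p->1 4-p->5 5-q->0 5-q->6 6-p->4}
[2] R1 @ {0↦4, 1↦5, 2↦6}  ⇒  6 nodes, 4 edges  {0-q->3 2-p->0 3-p->1 5-q->0}
[3] R0 @ {0↦0, 1↦4, 2↦5, 3↦1}  ⇒  4 nodes, 3 edges  {0-q->3 2-p->0 3-p->1}
normal form: no rule applies after step 3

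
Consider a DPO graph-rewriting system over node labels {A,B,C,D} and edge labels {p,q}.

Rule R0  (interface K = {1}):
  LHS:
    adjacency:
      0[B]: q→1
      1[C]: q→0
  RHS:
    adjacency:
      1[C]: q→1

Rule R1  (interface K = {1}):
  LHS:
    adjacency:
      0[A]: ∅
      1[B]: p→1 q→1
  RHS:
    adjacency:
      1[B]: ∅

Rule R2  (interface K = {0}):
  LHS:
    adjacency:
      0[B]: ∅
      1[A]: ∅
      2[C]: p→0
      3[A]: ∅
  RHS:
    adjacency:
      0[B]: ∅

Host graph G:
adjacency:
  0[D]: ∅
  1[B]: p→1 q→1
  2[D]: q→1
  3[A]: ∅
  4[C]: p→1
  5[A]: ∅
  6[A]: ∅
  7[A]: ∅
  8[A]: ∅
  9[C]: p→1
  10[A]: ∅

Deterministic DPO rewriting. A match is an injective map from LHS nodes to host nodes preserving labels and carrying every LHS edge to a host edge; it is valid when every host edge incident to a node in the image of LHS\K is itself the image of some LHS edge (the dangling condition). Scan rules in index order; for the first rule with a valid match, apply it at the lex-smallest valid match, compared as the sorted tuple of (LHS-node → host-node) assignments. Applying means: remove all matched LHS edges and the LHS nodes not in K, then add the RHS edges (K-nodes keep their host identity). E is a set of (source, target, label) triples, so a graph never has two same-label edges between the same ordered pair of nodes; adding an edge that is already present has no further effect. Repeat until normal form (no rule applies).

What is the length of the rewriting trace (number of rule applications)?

Answer: 3

Rewrite trace:
[0] host  ⇒  11 nodes, 5 edges  {1-p->1 1-q->1 2-q->1 4-p->1 9-p->1}
[1] R1 @ {0↦3, 1↦1}  ⇒  10 nodes, 3 edges  {2-q->1 4-p->1 9-p->1}
[2] R2 @ {0↦1, 1↦5, 2↦4, 3↦6}  ⇒  7 nodes, 2 edges  {2-q->1 9-p->1}
[3] R2 @ {0↦1, 1↦7, 2↦9, 3↦8}  ⇒  4 nodes, 1 edges  {2-q->1}
halt: no rule applies after step 3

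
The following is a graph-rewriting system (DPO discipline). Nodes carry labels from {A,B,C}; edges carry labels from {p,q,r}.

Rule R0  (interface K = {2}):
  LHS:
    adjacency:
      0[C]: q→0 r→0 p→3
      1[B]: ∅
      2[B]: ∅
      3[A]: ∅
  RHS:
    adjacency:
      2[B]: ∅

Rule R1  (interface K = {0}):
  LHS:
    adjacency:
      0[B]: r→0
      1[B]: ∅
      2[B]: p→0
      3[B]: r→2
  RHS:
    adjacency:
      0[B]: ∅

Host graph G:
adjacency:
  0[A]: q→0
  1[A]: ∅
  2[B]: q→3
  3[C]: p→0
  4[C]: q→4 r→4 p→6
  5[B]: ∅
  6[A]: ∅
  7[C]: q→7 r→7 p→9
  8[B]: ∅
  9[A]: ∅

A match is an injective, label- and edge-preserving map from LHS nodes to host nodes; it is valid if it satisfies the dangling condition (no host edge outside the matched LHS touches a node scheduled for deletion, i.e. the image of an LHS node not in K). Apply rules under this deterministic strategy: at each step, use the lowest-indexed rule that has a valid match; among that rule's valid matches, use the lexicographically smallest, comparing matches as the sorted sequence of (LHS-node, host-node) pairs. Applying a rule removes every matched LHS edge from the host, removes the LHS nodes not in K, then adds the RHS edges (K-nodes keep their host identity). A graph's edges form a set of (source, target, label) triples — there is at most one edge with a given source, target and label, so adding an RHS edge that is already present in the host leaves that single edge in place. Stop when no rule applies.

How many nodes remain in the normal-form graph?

initial: |V|=10 |E|=9  E = 0-q->0 2-q->3 3-p->0 4-q->4 4-r->4 4-p->6 7-q->7 7-r->7 7-p->9
step 1: apply R0 at {0↦4, 1↦5, 2↦2, 3↦6}  → |V|=7 |E|=6  E = 0-q->0 2-q->3 3-p->0 7-q->7 7-r->7 7-p->9
step 2: apply R0 at {0↦7, 1↦8, 2↦2, 3↦9}  → |V|=4 |E|=3  E = 0-q->0 2-q->3 3-p->0
halt: no rule applies after step 2
NF nodes: {0:A, 1:A, 2:B, 3:C}

Answer: 4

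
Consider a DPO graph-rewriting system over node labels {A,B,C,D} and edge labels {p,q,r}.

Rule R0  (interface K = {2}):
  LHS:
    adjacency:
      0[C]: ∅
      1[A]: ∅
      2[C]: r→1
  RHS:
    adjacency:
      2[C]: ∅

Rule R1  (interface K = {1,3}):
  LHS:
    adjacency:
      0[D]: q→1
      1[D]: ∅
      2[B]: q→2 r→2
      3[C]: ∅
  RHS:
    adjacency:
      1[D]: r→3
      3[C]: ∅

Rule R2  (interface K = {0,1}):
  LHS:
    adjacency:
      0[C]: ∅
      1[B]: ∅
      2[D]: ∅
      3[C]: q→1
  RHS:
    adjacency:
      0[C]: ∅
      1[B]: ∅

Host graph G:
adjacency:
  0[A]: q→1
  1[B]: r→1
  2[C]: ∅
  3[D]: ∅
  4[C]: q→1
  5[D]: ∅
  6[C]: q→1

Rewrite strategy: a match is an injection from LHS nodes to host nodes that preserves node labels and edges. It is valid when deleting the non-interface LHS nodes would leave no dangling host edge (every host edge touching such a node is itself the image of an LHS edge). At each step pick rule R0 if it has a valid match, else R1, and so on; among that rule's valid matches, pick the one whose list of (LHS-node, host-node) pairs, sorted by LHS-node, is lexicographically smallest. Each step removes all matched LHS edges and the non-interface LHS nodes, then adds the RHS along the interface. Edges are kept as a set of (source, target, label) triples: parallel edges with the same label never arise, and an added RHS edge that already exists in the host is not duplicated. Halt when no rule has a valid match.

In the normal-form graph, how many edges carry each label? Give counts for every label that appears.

Answer: q:1 r:1

Rewrite trace:
[0] host  ⇒  7 nodes, 4 edges  {0-q->1 1-r->1 4-q->1 6-q->1}
[1] R2 @ {0↦2, 1↦1, 2↦3, 3↦4}  ⇒  5 nodes, 3 edges  {0-q->1 1-r->1 6-q->1}
[2] R2 @ {0↦2, 1↦1, 2↦5, 3↦6}  ⇒  3 nodes, 2 edges  {0-q->1 1-r->1}
normal form: no rule applies after step 2
NF edges: [(0, 1, 'q'), (1, 1, 'r')]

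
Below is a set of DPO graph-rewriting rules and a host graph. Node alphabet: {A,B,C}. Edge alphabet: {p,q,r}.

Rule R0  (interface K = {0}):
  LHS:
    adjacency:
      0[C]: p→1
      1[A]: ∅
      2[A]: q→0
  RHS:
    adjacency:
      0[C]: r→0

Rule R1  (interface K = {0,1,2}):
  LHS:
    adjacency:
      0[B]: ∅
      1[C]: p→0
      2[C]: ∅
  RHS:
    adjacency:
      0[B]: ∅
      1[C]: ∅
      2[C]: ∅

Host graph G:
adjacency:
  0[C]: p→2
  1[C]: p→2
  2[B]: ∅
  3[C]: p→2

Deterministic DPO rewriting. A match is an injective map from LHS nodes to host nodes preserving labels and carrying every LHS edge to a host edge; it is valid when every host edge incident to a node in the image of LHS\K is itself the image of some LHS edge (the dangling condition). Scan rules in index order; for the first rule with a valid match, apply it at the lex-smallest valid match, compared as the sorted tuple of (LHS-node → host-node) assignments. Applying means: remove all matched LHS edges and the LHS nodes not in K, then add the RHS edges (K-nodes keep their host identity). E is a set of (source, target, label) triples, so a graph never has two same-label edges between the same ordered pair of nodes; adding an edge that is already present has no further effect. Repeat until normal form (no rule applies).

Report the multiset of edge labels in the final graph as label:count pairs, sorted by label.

[0] host  ⇒  4 nodes, 3 edges  {0-p->2 1-p->2 3-p->2}
[1] R1 @ {0↦2, 1↦0, 2↦1}  ⇒  4 nodes, 2 edges  {1-p->2 3-p->2}
[2] R1 @ {0↦2, 1↦1, 2↦0}  ⇒  4 nodes, 1 edges  {3-p->2}
[3] R1 @ {0↦2, 1↦3, 2↦0}  ⇒  4 nodes, 0 edges  {∅}
halt: no rule applies after step 3
NF edges: []

Answer: (no edges)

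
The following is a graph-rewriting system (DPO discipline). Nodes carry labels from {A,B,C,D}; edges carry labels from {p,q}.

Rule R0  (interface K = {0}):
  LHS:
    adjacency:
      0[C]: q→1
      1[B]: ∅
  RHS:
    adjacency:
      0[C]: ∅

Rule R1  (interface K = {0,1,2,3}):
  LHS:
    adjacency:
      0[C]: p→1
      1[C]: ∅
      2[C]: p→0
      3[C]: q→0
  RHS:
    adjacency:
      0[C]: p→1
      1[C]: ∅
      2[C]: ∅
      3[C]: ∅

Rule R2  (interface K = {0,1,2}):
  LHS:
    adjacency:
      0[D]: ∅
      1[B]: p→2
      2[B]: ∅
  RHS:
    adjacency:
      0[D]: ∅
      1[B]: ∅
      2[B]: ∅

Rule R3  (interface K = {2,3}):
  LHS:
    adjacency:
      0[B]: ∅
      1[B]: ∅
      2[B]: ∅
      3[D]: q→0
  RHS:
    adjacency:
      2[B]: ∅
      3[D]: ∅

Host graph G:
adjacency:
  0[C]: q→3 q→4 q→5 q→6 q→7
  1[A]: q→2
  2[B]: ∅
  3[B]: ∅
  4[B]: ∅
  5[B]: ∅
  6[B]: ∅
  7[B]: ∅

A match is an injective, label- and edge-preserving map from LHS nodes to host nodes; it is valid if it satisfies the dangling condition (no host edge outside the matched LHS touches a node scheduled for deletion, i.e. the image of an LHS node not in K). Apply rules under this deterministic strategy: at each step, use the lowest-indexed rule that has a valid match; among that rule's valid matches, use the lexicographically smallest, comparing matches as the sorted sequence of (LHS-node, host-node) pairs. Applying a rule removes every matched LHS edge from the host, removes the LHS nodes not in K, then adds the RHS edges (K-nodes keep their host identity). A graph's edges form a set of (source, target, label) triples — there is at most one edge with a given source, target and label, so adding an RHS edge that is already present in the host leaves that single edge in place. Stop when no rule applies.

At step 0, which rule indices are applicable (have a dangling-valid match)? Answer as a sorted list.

R0: 5 valid matches — {0↦0, 1↦3}, {0↦0, 1↦4}, {0↦0, 1↦5} (+2 more)
R1: no valid match — LHS pattern not found
R2: no valid match — LHS pattern not found
R3: no valid match — LHS pattern not found

Answer: [R0]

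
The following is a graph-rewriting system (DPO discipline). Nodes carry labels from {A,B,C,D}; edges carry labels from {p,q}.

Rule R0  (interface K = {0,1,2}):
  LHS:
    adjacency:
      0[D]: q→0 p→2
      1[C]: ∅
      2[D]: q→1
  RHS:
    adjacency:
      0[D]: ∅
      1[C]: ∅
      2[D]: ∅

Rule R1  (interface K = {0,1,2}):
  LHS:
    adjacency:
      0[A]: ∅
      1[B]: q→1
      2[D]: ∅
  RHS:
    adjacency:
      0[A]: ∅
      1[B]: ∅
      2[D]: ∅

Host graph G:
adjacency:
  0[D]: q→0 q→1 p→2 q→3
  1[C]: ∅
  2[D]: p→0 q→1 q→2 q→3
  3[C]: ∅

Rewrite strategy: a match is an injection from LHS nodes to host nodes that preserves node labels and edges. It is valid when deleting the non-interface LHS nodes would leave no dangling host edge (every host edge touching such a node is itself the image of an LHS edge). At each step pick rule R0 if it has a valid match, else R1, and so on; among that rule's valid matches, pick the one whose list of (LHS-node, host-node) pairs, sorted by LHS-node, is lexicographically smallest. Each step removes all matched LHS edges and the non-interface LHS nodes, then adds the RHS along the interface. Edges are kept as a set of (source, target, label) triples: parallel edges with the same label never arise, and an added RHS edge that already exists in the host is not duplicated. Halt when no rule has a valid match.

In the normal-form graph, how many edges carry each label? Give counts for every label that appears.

[0] host  ⇒  4 nodes, 8 edges  {0-q->0 0-q->1 0-p->2 0-q->3 2-p->0 2-q->1 2-q->2 2-q->3}
[1] R0 @ {0↦0, 1↦1, 2↦2}  ⇒  4 nodes, 5 edges  {0-q->1 0-q->3 2-p->0 2-q->2 2-q->3}
[2] R0 @ {0↦2, 1↦1, 2↦0}  ⇒  4 nodes, 2 edges  {0-q->3 2-q->3}
halt: no rule applies after step 2
NF edges: [(0, 3, 'q'), (2, 3, 'q')]

Answer: q:2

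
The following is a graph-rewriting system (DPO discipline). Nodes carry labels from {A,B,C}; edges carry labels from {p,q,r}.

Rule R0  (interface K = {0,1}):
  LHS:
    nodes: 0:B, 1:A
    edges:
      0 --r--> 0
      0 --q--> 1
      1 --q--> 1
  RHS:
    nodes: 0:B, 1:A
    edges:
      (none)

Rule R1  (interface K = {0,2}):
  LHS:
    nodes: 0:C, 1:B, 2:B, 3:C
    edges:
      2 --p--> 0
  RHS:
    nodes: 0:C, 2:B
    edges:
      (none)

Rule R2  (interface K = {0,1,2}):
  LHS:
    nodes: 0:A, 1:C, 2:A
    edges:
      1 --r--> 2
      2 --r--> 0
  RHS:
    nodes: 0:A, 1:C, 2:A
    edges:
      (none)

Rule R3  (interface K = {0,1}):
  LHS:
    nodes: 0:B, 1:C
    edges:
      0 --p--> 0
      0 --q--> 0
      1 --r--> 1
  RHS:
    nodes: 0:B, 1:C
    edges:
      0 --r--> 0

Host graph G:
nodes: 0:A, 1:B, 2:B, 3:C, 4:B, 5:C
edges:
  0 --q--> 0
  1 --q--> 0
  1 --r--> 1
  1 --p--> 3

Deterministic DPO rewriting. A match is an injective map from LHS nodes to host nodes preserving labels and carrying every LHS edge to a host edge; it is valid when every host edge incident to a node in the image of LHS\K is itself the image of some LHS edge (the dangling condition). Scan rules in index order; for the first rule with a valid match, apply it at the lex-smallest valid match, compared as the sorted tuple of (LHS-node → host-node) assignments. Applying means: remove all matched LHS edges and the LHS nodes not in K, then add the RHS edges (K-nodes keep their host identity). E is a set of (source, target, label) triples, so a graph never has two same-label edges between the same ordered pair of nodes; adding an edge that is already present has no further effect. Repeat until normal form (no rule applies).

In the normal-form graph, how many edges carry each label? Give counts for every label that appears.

[0] host  ⇒  6 nodes, 4 edges  {0-q->0 1-q->0 1-r->1 1-p->3}
[1] R0 @ {0↦1, 1↦0}  ⇒  6 nodes, 1 edges  {1-p->3}
[2] R1 @ {0↦3, 1↦2, 2↦1, 3↦5}  ⇒  4 nodes, 0 edges  {∅}
normal form: no rule applies after step 2
NF edges: []

Answer: (no edges)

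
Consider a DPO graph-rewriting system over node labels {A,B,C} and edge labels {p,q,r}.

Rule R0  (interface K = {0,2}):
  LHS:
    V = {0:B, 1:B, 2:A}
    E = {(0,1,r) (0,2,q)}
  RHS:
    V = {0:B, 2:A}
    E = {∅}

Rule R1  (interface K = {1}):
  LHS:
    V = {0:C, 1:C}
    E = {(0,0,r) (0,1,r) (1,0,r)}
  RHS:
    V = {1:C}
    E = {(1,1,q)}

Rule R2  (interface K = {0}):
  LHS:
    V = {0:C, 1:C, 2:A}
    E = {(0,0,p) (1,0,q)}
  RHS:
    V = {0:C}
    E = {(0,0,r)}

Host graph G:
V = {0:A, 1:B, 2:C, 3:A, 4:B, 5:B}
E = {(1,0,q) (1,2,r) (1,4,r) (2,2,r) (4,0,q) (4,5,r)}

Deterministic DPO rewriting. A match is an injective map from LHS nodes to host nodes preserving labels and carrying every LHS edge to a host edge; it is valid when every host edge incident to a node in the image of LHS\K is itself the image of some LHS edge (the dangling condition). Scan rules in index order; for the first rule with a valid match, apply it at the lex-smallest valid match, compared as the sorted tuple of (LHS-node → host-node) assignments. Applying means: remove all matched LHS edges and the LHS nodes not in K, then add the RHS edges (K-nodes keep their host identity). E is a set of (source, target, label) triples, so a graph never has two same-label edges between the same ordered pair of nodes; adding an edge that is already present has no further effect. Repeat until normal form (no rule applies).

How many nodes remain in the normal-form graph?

Answer: 4

Derivation:
start.  V:6 E:6  edges: 1-q->0 1-r->2 1-r->4 2-r->2 4-q->0 4-r->5
1. fire R0 via {0↦4, 1↦5, 2↦0}  →  V:5 E:4  edges: 1-q->0 1-r->2 1-r->4 2-r->2
2. fire R0 via {0↦1, 1↦4, 2↦0}  →  V:4 E:2  edges: 1-r->2 2-r->2
halt: no rule applies after step 2
NF nodes: {0:A, 1:B, 2:C, 3:A}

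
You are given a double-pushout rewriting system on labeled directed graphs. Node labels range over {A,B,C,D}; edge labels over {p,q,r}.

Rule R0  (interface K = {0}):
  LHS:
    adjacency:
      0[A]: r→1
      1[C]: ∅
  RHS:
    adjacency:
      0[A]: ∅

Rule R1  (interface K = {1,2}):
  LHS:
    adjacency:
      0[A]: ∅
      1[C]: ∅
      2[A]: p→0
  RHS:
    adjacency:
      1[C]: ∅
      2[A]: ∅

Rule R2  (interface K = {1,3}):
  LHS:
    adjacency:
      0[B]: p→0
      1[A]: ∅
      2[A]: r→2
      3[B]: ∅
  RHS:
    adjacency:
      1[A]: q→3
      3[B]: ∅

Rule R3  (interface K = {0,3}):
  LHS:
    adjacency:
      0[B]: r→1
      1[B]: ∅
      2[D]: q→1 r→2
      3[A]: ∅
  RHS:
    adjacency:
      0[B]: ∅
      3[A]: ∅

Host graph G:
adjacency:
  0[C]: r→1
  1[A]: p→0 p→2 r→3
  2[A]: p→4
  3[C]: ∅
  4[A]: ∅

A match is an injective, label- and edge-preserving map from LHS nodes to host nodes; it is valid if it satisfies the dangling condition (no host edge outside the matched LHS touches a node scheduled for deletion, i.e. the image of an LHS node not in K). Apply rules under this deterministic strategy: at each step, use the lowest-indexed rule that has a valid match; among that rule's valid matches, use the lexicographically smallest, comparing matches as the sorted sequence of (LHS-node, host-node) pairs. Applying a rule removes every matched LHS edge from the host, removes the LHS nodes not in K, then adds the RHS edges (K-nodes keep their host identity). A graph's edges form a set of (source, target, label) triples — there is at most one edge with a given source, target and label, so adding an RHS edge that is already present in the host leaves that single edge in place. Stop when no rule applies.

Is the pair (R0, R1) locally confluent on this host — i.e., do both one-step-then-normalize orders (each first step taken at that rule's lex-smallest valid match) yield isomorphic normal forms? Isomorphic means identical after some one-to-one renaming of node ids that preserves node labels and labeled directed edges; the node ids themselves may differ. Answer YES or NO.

branch R0-first: apply at {0↦1, 1↦3} → |E|=4, then 2 more step(s) → NF |V|=2 |E|=2 V={0:C, 1:A} E=0-r->1 1-p->0
branch R1-first: apply at {0↦4, 1↦0, 2↦2} → |E|=4, then 2 more step(s) → NF |V|=2 |E|=2 V={0:C, 1:A} E=0-r->1 1-p->0
graphs isomorphic (equal up to label-preserving node renaming)

Answer: YES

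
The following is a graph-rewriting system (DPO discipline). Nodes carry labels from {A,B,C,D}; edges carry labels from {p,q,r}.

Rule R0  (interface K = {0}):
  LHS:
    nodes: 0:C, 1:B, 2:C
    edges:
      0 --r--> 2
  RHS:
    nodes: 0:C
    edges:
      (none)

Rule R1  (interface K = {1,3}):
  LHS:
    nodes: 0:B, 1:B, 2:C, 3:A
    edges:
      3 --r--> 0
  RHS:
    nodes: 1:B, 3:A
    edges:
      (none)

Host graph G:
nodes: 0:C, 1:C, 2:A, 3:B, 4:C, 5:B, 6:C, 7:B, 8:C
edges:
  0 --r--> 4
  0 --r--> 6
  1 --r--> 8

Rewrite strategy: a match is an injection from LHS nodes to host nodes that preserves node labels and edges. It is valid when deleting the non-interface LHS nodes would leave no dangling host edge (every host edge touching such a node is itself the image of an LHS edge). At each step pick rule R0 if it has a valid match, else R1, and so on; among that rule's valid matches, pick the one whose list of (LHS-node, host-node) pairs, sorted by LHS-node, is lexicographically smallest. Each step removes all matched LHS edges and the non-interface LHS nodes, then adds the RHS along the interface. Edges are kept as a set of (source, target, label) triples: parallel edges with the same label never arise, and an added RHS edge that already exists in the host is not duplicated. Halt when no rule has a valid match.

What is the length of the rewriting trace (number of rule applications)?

start.  V:9 E:3  edges: 0-r->4 0-r->6 1-r->8
1. fire R0 via {0↦0, 1↦3, 2↦4}  →  V:7 E:2  edges: 0-r->6 1-r->8
2. fire R0 via {0↦0, 1↦5, 2↦6}  →  V:5 E:1  edges: 1-r->8
3. fire R0 via {0↦1, 1↦7, 2↦8}  →  V:3 E:0  edges: ∅
normal form: no rule applies after step 3

Answer: 3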